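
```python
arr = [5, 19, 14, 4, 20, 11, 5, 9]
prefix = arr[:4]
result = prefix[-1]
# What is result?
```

arr has length 8. The slice arr[:4] selects indices [0, 1, 2, 3] (0->5, 1->19, 2->14, 3->4), giving [5, 19, 14, 4]. So prefix = [5, 19, 14, 4]. Then prefix[-1] = 4.

4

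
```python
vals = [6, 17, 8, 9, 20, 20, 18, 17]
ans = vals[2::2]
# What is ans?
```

vals has length 8. The slice vals[2::2] selects indices [2, 4, 6] (2->8, 4->20, 6->18), giving [8, 20, 18].

[8, 20, 18]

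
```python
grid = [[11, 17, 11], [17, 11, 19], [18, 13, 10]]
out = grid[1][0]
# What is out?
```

grid[1] = [17, 11, 19]. Taking column 0 of that row yields 17.

17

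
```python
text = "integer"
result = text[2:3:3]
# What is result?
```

text has length 7. The slice text[2:3:3] selects indices [2] (2->'t'), giving 't'.

't'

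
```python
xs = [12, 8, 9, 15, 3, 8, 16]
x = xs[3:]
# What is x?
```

xs has length 7. The slice xs[3:] selects indices [3, 4, 5, 6] (3->15, 4->3, 5->8, 6->16), giving [15, 3, 8, 16].

[15, 3, 8, 16]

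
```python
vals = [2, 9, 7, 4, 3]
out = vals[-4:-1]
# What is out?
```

vals has length 5. The slice vals[-4:-1] selects indices [1, 2, 3] (1->9, 2->7, 3->4), giving [9, 7, 4].

[9, 7, 4]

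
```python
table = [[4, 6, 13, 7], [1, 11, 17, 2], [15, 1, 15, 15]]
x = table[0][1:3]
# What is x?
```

table[0] = [4, 6, 13, 7]. table[0] has length 4. The slice table[0][1:3] selects indices [1, 2] (1->6, 2->13), giving [6, 13].

[6, 13]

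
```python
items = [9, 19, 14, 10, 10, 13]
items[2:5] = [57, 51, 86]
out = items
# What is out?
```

items starts as [9, 19, 14, 10, 10, 13] (length 6). The slice items[2:5] covers indices [2, 3, 4] with values [14, 10, 10]. Replacing that slice with [57, 51, 86] (same length) produces [9, 19, 57, 51, 86, 13].

[9, 19, 57, 51, 86, 13]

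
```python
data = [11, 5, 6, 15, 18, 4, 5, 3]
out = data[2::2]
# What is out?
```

data has length 8. The slice data[2::2] selects indices [2, 4, 6] (2->6, 4->18, 6->5), giving [6, 18, 5].

[6, 18, 5]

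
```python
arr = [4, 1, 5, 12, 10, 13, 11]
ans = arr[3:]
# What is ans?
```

arr has length 7. The slice arr[3:] selects indices [3, 4, 5, 6] (3->12, 4->10, 5->13, 6->11), giving [12, 10, 13, 11].

[12, 10, 13, 11]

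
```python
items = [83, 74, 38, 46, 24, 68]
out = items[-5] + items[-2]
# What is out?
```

items has length 6. Negative index -5 maps to positive index 6 + (-5) = 1. items[1] = 74.
items has length 6. Negative index -2 maps to positive index 6 + (-2) = 4. items[4] = 24.
Sum: 74 + 24 = 98.

98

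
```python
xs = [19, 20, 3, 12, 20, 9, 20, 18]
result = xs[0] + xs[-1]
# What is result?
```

xs has length 8. xs[0] = 19.
xs has length 8. Negative index -1 maps to positive index 8 + (-1) = 7. xs[7] = 18.
Sum: 19 + 18 = 37.

37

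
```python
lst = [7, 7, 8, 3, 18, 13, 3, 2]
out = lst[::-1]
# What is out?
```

lst has length 8. The slice lst[::-1] selects indices [7, 6, 5, 4, 3, 2, 1, 0] (7->2, 6->3, 5->13, 4->18, 3->3, 2->8, 1->7, 0->7), giving [2, 3, 13, 18, 3, 8, 7, 7].

[2, 3, 13, 18, 3, 8, 7, 7]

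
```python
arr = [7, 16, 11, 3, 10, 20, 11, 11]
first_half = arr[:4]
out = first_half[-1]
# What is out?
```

arr has length 8. The slice arr[:4] selects indices [0, 1, 2, 3] (0->7, 1->16, 2->11, 3->3), giving [7, 16, 11, 3]. So first_half = [7, 16, 11, 3]. Then first_half[-1] = 3.

3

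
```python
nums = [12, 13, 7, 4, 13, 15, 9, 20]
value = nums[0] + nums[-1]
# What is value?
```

nums has length 8. nums[0] = 12.
nums has length 8. Negative index -1 maps to positive index 8 + (-1) = 7. nums[7] = 20.
Sum: 12 + 20 = 32.

32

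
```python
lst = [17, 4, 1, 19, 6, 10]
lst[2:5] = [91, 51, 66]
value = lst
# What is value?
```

lst starts as [17, 4, 1, 19, 6, 10] (length 6). The slice lst[2:5] covers indices [2, 3, 4] with values [1, 19, 6]. Replacing that slice with [91, 51, 66] (same length) produces [17, 4, 91, 51, 66, 10].

[17, 4, 91, 51, 66, 10]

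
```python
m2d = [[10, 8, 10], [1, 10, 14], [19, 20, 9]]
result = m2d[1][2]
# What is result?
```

m2d[1] = [1, 10, 14]. Taking column 2 of that row yields 14.

14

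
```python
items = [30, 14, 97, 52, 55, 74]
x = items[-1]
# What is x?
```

items has length 6. Negative index -1 maps to positive index 6 + (-1) = 5. items[5] = 74.

74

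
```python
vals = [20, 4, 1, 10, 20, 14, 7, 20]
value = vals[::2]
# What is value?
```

vals has length 8. The slice vals[::2] selects indices [0, 2, 4, 6] (0->20, 2->1, 4->20, 6->7), giving [20, 1, 20, 7].

[20, 1, 20, 7]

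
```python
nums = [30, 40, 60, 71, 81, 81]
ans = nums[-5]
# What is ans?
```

nums has length 6. Negative index -5 maps to positive index 6 + (-5) = 1. nums[1] = 40.

40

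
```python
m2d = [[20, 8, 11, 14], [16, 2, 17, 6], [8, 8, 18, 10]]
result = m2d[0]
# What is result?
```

m2d has 3 rows. Row 0 is [20, 8, 11, 14].

[20, 8, 11, 14]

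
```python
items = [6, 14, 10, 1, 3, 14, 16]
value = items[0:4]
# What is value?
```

items has length 7. The slice items[0:4] selects indices [0, 1, 2, 3] (0->6, 1->14, 2->10, 3->1), giving [6, 14, 10, 1].

[6, 14, 10, 1]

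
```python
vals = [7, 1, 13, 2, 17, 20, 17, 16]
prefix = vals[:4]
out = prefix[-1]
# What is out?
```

vals has length 8. The slice vals[:4] selects indices [0, 1, 2, 3] (0->7, 1->1, 2->13, 3->2), giving [7, 1, 13, 2]. So prefix = [7, 1, 13, 2]. Then prefix[-1] = 2.

2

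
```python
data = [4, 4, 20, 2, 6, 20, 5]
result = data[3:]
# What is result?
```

data has length 7. The slice data[3:] selects indices [3, 4, 5, 6] (3->2, 4->6, 5->20, 6->5), giving [2, 6, 20, 5].

[2, 6, 20, 5]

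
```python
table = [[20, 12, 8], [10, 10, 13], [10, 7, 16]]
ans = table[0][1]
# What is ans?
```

table[0] = [20, 12, 8]. Taking column 1 of that row yields 12.

12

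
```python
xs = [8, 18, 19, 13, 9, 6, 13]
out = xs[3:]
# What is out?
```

xs has length 7. The slice xs[3:] selects indices [3, 4, 5, 6] (3->13, 4->9, 5->6, 6->13), giving [13, 9, 6, 13].

[13, 9, 6, 13]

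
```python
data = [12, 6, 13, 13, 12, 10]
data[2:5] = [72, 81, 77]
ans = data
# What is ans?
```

data starts as [12, 6, 13, 13, 12, 10] (length 6). The slice data[2:5] covers indices [2, 3, 4] with values [13, 13, 12]. Replacing that slice with [72, 81, 77] (same length) produces [12, 6, 72, 81, 77, 10].

[12, 6, 72, 81, 77, 10]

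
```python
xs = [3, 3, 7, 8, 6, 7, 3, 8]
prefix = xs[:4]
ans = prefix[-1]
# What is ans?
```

xs has length 8. The slice xs[:4] selects indices [0, 1, 2, 3] (0->3, 1->3, 2->7, 3->8), giving [3, 3, 7, 8]. So prefix = [3, 3, 7, 8]. Then prefix[-1] = 8.

8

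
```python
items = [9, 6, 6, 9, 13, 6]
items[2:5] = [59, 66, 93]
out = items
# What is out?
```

items starts as [9, 6, 6, 9, 13, 6] (length 6). The slice items[2:5] covers indices [2, 3, 4] with values [6, 9, 13]. Replacing that slice with [59, 66, 93] (same length) produces [9, 6, 59, 66, 93, 6].

[9, 6, 59, 66, 93, 6]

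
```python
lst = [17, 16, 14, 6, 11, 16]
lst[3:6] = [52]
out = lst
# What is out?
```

lst starts as [17, 16, 14, 6, 11, 16] (length 6). The slice lst[3:6] covers indices [3, 4, 5] with values [6, 11, 16]. Replacing that slice with [52] (different length) produces [17, 16, 14, 52].

[17, 16, 14, 52]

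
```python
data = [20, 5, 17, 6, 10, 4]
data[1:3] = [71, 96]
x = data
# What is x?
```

data starts as [20, 5, 17, 6, 10, 4] (length 6). The slice data[1:3] covers indices [1, 2] with values [5, 17]. Replacing that slice with [71, 96] (same length) produces [20, 71, 96, 6, 10, 4].

[20, 71, 96, 6, 10, 4]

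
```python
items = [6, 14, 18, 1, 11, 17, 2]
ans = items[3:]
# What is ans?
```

items has length 7. The slice items[3:] selects indices [3, 4, 5, 6] (3->1, 4->11, 5->17, 6->2), giving [1, 11, 17, 2].

[1, 11, 17, 2]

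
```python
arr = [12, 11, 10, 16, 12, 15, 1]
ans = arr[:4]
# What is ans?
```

arr has length 7. The slice arr[:4] selects indices [0, 1, 2, 3] (0->12, 1->11, 2->10, 3->16), giving [12, 11, 10, 16].

[12, 11, 10, 16]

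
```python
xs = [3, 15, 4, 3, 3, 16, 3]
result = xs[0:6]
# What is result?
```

xs has length 7. The slice xs[0:6] selects indices [0, 1, 2, 3, 4, 5] (0->3, 1->15, 2->4, 3->3, 4->3, 5->16), giving [3, 15, 4, 3, 3, 16].

[3, 15, 4, 3, 3, 16]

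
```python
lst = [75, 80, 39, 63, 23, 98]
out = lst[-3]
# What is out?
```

lst has length 6. Negative index -3 maps to positive index 6 + (-3) = 3. lst[3] = 63.

63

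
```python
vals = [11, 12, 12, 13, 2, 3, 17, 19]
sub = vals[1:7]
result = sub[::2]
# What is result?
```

vals has length 8. The slice vals[1:7] selects indices [1, 2, 3, 4, 5, 6] (1->12, 2->12, 3->13, 4->2, 5->3, 6->17), giving [12, 12, 13, 2, 3, 17]. So sub = [12, 12, 13, 2, 3, 17]. sub has length 6. The slice sub[::2] selects indices [0, 2, 4] (0->12, 2->13, 4->3), giving [12, 13, 3].

[12, 13, 3]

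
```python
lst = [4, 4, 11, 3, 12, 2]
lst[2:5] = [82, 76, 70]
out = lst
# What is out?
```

lst starts as [4, 4, 11, 3, 12, 2] (length 6). The slice lst[2:5] covers indices [2, 3, 4] with values [11, 3, 12]. Replacing that slice with [82, 76, 70] (same length) produces [4, 4, 82, 76, 70, 2].

[4, 4, 82, 76, 70, 2]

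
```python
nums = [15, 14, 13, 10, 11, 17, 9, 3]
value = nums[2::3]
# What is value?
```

nums has length 8. The slice nums[2::3] selects indices [2, 5] (2->13, 5->17), giving [13, 17].

[13, 17]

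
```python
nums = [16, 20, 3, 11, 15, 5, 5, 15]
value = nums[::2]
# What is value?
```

nums has length 8. The slice nums[::2] selects indices [0, 2, 4, 6] (0->16, 2->3, 4->15, 6->5), giving [16, 3, 15, 5].

[16, 3, 15, 5]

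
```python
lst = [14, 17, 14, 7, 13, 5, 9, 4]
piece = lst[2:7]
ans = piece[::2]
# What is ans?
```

lst has length 8. The slice lst[2:7] selects indices [2, 3, 4, 5, 6] (2->14, 3->7, 4->13, 5->5, 6->9), giving [14, 7, 13, 5, 9]. So piece = [14, 7, 13, 5, 9]. piece has length 5. The slice piece[::2] selects indices [0, 2, 4] (0->14, 2->13, 4->9), giving [14, 13, 9].

[14, 13, 9]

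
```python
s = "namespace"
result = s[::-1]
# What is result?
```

s has length 9. The slice s[::-1] selects indices [8, 7, 6, 5, 4, 3, 2, 1, 0] (8->'e', 7->'c', 6->'a', 5->'p', 4->'s', 3->'e', 2->'m', 1->'a', 0->'n'), giving 'ecapseman'.

'ecapseman'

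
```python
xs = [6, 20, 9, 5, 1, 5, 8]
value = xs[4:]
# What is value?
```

xs has length 7. The slice xs[4:] selects indices [4, 5, 6] (4->1, 5->5, 6->8), giving [1, 5, 8].

[1, 5, 8]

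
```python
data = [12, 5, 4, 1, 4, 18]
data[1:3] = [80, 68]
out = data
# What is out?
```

data starts as [12, 5, 4, 1, 4, 18] (length 6). The slice data[1:3] covers indices [1, 2] with values [5, 4]. Replacing that slice with [80, 68] (same length) produces [12, 80, 68, 1, 4, 18].

[12, 80, 68, 1, 4, 18]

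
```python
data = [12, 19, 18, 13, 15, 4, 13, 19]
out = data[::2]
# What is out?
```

data has length 8. The slice data[::2] selects indices [0, 2, 4, 6] (0->12, 2->18, 4->15, 6->13), giving [12, 18, 15, 13].

[12, 18, 15, 13]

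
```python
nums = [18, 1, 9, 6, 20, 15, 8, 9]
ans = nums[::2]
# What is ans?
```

nums has length 8. The slice nums[::2] selects indices [0, 2, 4, 6] (0->18, 2->9, 4->20, 6->8), giving [18, 9, 20, 8].

[18, 9, 20, 8]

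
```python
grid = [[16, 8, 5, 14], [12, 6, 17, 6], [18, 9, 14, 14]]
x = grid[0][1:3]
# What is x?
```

grid[0] = [16, 8, 5, 14]. grid[0] has length 4. The slice grid[0][1:3] selects indices [1, 2] (1->8, 2->5), giving [8, 5].

[8, 5]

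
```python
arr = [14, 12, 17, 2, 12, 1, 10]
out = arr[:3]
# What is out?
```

arr has length 7. The slice arr[:3] selects indices [0, 1, 2] (0->14, 1->12, 2->17), giving [14, 12, 17].

[14, 12, 17]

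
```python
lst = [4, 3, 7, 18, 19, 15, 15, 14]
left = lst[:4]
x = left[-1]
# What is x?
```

lst has length 8. The slice lst[:4] selects indices [0, 1, 2, 3] (0->4, 1->3, 2->7, 3->18), giving [4, 3, 7, 18]. So left = [4, 3, 7, 18]. Then left[-1] = 18.

18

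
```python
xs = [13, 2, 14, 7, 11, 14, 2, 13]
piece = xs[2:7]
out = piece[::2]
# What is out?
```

xs has length 8. The slice xs[2:7] selects indices [2, 3, 4, 5, 6] (2->14, 3->7, 4->11, 5->14, 6->2), giving [14, 7, 11, 14, 2]. So piece = [14, 7, 11, 14, 2]. piece has length 5. The slice piece[::2] selects indices [0, 2, 4] (0->14, 2->11, 4->2), giving [14, 11, 2].

[14, 11, 2]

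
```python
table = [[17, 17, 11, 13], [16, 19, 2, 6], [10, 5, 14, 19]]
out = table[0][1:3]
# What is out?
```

table[0] = [17, 17, 11, 13]. table[0] has length 4. The slice table[0][1:3] selects indices [1, 2] (1->17, 2->11), giving [17, 11].

[17, 11]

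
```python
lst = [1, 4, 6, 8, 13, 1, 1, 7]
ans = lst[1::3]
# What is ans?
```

lst has length 8. The slice lst[1::3] selects indices [1, 4, 7] (1->4, 4->13, 7->7), giving [4, 13, 7].

[4, 13, 7]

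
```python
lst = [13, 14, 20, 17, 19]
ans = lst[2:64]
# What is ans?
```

lst has length 5. The slice lst[2:64] selects indices [2, 3, 4] (2->20, 3->17, 4->19), giving [20, 17, 19].

[20, 17, 19]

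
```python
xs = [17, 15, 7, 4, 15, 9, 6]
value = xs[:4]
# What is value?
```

xs has length 7. The slice xs[:4] selects indices [0, 1, 2, 3] (0->17, 1->15, 2->7, 3->4), giving [17, 15, 7, 4].

[17, 15, 7, 4]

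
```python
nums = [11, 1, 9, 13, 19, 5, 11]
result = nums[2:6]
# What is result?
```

nums has length 7. The slice nums[2:6] selects indices [2, 3, 4, 5] (2->9, 3->13, 4->19, 5->5), giving [9, 13, 19, 5].

[9, 13, 19, 5]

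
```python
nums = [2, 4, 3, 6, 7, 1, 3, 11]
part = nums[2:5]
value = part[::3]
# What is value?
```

nums has length 8. The slice nums[2:5] selects indices [2, 3, 4] (2->3, 3->6, 4->7), giving [3, 6, 7]. So part = [3, 6, 7]. part has length 3. The slice part[::3] selects indices [0] (0->3), giving [3].

[3]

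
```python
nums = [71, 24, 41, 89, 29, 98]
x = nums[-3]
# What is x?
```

nums has length 6. Negative index -3 maps to positive index 6 + (-3) = 3. nums[3] = 89.

89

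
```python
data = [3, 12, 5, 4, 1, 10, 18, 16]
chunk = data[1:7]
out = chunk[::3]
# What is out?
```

data has length 8. The slice data[1:7] selects indices [1, 2, 3, 4, 5, 6] (1->12, 2->5, 3->4, 4->1, 5->10, 6->18), giving [12, 5, 4, 1, 10, 18]. So chunk = [12, 5, 4, 1, 10, 18]. chunk has length 6. The slice chunk[::3] selects indices [0, 3] (0->12, 3->1), giving [12, 1].

[12, 1]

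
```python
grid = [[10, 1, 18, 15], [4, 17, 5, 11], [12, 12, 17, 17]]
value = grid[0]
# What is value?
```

grid has 3 rows. Row 0 is [10, 1, 18, 15].

[10, 1, 18, 15]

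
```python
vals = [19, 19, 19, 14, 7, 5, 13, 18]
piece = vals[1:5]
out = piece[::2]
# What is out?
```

vals has length 8. The slice vals[1:5] selects indices [1, 2, 3, 4] (1->19, 2->19, 3->14, 4->7), giving [19, 19, 14, 7]. So piece = [19, 19, 14, 7]. piece has length 4. The slice piece[::2] selects indices [0, 2] (0->19, 2->14), giving [19, 14].

[19, 14]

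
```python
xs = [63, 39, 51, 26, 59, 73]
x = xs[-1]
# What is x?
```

xs has length 6. Negative index -1 maps to positive index 6 + (-1) = 5. xs[5] = 73.

73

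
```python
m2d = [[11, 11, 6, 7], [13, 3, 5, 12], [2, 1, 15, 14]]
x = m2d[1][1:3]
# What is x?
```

m2d[1] = [13, 3, 5, 12]. m2d[1] has length 4. The slice m2d[1][1:3] selects indices [1, 2] (1->3, 2->5), giving [3, 5].

[3, 5]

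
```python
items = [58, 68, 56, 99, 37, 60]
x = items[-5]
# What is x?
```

items has length 6. Negative index -5 maps to positive index 6 + (-5) = 1. items[1] = 68.

68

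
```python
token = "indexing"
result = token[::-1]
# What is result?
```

token has length 8. The slice token[::-1] selects indices [7, 6, 5, 4, 3, 2, 1, 0] (7->'g', 6->'n', 5->'i', 4->'x', 3->'e', 2->'d', 1->'n', 0->'i'), giving 'gnixedni'.

'gnixedni'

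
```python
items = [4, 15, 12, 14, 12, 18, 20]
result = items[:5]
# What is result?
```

items has length 7. The slice items[:5] selects indices [0, 1, 2, 3, 4] (0->4, 1->15, 2->12, 3->14, 4->12), giving [4, 15, 12, 14, 12].

[4, 15, 12, 14, 12]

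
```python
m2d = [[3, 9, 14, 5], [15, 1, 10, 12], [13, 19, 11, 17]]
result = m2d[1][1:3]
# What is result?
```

m2d[1] = [15, 1, 10, 12]. m2d[1] has length 4. The slice m2d[1][1:3] selects indices [1, 2] (1->1, 2->10), giving [1, 10].

[1, 10]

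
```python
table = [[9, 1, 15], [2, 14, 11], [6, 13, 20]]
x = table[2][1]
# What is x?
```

table[2] = [6, 13, 20]. Taking column 1 of that row yields 13.

13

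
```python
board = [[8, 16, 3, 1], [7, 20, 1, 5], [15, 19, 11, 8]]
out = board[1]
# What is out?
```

board has 3 rows. Row 1 is [7, 20, 1, 5].

[7, 20, 1, 5]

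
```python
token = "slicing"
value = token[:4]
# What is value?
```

token has length 7. The slice token[:4] selects indices [0, 1, 2, 3] (0->'s', 1->'l', 2->'i', 3->'c'), giving 'slic'.

'slic'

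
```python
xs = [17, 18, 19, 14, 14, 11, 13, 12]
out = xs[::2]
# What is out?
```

xs has length 8. The slice xs[::2] selects indices [0, 2, 4, 6] (0->17, 2->19, 4->14, 6->13), giving [17, 19, 14, 13].

[17, 19, 14, 13]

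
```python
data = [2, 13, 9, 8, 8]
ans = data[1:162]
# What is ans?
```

data has length 5. The slice data[1:162] selects indices [1, 2, 3, 4] (1->13, 2->9, 3->8, 4->8), giving [13, 9, 8, 8].

[13, 9, 8, 8]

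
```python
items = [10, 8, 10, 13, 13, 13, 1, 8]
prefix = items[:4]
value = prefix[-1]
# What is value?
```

items has length 8. The slice items[:4] selects indices [0, 1, 2, 3] (0->10, 1->8, 2->10, 3->13), giving [10, 8, 10, 13]. So prefix = [10, 8, 10, 13]. Then prefix[-1] = 13.

13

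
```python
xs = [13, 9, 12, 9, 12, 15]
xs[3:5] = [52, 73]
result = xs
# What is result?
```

xs starts as [13, 9, 12, 9, 12, 15] (length 6). The slice xs[3:5] covers indices [3, 4] with values [9, 12]. Replacing that slice with [52, 73] (same length) produces [13, 9, 12, 52, 73, 15].

[13, 9, 12, 52, 73, 15]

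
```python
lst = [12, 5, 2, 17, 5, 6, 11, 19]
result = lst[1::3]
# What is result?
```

lst has length 8. The slice lst[1::3] selects indices [1, 4, 7] (1->5, 4->5, 7->19), giving [5, 5, 19].

[5, 5, 19]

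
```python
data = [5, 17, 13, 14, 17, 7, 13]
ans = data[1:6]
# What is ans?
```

data has length 7. The slice data[1:6] selects indices [1, 2, 3, 4, 5] (1->17, 2->13, 3->14, 4->17, 5->7), giving [17, 13, 14, 17, 7].

[17, 13, 14, 17, 7]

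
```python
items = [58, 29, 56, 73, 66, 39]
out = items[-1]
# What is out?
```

items has length 6. Negative index -1 maps to positive index 6 + (-1) = 5. items[5] = 39.

39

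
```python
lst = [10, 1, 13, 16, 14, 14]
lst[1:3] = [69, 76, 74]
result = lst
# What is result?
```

lst starts as [10, 1, 13, 16, 14, 14] (length 6). The slice lst[1:3] covers indices [1, 2] with values [1, 13]. Replacing that slice with [69, 76, 74] (different length) produces [10, 69, 76, 74, 16, 14, 14].

[10, 69, 76, 74, 16, 14, 14]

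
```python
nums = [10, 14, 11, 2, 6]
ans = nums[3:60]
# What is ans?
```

nums has length 5. The slice nums[3:60] selects indices [3, 4] (3->2, 4->6), giving [2, 6].

[2, 6]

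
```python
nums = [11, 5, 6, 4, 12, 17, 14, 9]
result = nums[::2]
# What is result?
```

nums has length 8. The slice nums[::2] selects indices [0, 2, 4, 6] (0->11, 2->6, 4->12, 6->14), giving [11, 6, 12, 14].

[11, 6, 12, 14]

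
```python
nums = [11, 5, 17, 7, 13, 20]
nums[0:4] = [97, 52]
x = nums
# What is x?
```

nums starts as [11, 5, 17, 7, 13, 20] (length 6). The slice nums[0:4] covers indices [0, 1, 2, 3] with values [11, 5, 17, 7]. Replacing that slice with [97, 52] (different length) produces [97, 52, 13, 20].

[97, 52, 13, 20]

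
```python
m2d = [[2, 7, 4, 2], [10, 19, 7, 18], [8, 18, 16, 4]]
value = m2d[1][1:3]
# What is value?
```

m2d[1] = [10, 19, 7, 18]. m2d[1] has length 4. The slice m2d[1][1:3] selects indices [1, 2] (1->19, 2->7), giving [19, 7].

[19, 7]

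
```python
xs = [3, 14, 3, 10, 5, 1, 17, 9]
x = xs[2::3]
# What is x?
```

xs has length 8. The slice xs[2::3] selects indices [2, 5] (2->3, 5->1), giving [3, 1].

[3, 1]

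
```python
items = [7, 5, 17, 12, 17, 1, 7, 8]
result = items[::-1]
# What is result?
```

items has length 8. The slice items[::-1] selects indices [7, 6, 5, 4, 3, 2, 1, 0] (7->8, 6->7, 5->1, 4->17, 3->12, 2->17, 1->5, 0->7), giving [8, 7, 1, 17, 12, 17, 5, 7].

[8, 7, 1, 17, 12, 17, 5, 7]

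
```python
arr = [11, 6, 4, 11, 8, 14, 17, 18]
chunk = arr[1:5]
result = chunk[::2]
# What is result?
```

arr has length 8. The slice arr[1:5] selects indices [1, 2, 3, 4] (1->6, 2->4, 3->11, 4->8), giving [6, 4, 11, 8]. So chunk = [6, 4, 11, 8]. chunk has length 4. The slice chunk[::2] selects indices [0, 2] (0->6, 2->11), giving [6, 11].

[6, 11]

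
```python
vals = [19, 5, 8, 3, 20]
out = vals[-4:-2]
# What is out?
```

vals has length 5. The slice vals[-4:-2] selects indices [1, 2] (1->5, 2->8), giving [5, 8].

[5, 8]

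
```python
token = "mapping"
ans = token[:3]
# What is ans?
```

token has length 7. The slice token[:3] selects indices [0, 1, 2] (0->'m', 1->'a', 2->'p'), giving 'map'.

'map'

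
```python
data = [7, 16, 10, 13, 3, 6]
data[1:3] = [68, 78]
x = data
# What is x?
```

data starts as [7, 16, 10, 13, 3, 6] (length 6). The slice data[1:3] covers indices [1, 2] with values [16, 10]. Replacing that slice with [68, 78] (same length) produces [7, 68, 78, 13, 3, 6].

[7, 68, 78, 13, 3, 6]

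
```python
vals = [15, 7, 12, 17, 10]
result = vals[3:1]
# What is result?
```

vals has length 5. The slice vals[3:1] resolves to an empty index range, so the result is [].

[]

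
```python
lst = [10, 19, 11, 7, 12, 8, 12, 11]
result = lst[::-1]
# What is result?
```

lst has length 8. The slice lst[::-1] selects indices [7, 6, 5, 4, 3, 2, 1, 0] (7->11, 6->12, 5->8, 4->12, 3->7, 2->11, 1->19, 0->10), giving [11, 12, 8, 12, 7, 11, 19, 10].

[11, 12, 8, 12, 7, 11, 19, 10]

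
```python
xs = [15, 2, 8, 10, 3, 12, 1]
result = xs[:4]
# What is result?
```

xs has length 7. The slice xs[:4] selects indices [0, 1, 2, 3] (0->15, 1->2, 2->8, 3->10), giving [15, 2, 8, 10].

[15, 2, 8, 10]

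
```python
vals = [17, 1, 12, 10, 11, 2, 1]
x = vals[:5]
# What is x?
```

vals has length 7. The slice vals[:5] selects indices [0, 1, 2, 3, 4] (0->17, 1->1, 2->12, 3->10, 4->11), giving [17, 1, 12, 10, 11].

[17, 1, 12, 10, 11]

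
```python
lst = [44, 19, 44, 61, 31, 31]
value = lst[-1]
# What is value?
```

lst has length 6. Negative index -1 maps to positive index 6 + (-1) = 5. lst[5] = 31.

31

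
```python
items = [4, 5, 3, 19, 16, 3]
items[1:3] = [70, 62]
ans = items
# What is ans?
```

items starts as [4, 5, 3, 19, 16, 3] (length 6). The slice items[1:3] covers indices [1, 2] with values [5, 3]. Replacing that slice with [70, 62] (same length) produces [4, 70, 62, 19, 16, 3].

[4, 70, 62, 19, 16, 3]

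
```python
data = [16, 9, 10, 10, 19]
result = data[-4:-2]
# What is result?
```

data has length 5. The slice data[-4:-2] selects indices [1, 2] (1->9, 2->10), giving [9, 10].

[9, 10]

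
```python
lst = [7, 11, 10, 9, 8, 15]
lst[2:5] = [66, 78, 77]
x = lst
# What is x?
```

lst starts as [7, 11, 10, 9, 8, 15] (length 6). The slice lst[2:5] covers indices [2, 3, 4] with values [10, 9, 8]. Replacing that slice with [66, 78, 77] (same length) produces [7, 11, 66, 78, 77, 15].

[7, 11, 66, 78, 77, 15]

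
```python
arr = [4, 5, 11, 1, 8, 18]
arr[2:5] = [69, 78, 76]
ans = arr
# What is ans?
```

arr starts as [4, 5, 11, 1, 8, 18] (length 6). The slice arr[2:5] covers indices [2, 3, 4] with values [11, 1, 8]. Replacing that slice with [69, 78, 76] (same length) produces [4, 5, 69, 78, 76, 18].

[4, 5, 69, 78, 76, 18]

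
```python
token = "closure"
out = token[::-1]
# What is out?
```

token has length 7. The slice token[::-1] selects indices [6, 5, 4, 3, 2, 1, 0] (6->'e', 5->'r', 4->'u', 3->'s', 2->'o', 1->'l', 0->'c'), giving 'erusolc'.

'erusolc'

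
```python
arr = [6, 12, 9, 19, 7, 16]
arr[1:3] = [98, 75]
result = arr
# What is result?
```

arr starts as [6, 12, 9, 19, 7, 16] (length 6). The slice arr[1:3] covers indices [1, 2] with values [12, 9]. Replacing that slice with [98, 75] (same length) produces [6, 98, 75, 19, 7, 16].

[6, 98, 75, 19, 7, 16]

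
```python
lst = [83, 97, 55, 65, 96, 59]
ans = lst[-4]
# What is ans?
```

lst has length 6. Negative index -4 maps to positive index 6 + (-4) = 2. lst[2] = 55.

55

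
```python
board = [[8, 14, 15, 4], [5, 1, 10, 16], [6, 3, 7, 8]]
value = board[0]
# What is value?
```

board has 3 rows. Row 0 is [8, 14, 15, 4].

[8, 14, 15, 4]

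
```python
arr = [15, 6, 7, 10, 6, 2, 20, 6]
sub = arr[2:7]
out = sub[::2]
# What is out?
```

arr has length 8. The slice arr[2:7] selects indices [2, 3, 4, 5, 6] (2->7, 3->10, 4->6, 5->2, 6->20), giving [7, 10, 6, 2, 20]. So sub = [7, 10, 6, 2, 20]. sub has length 5. The slice sub[::2] selects indices [0, 2, 4] (0->7, 2->6, 4->20), giving [7, 6, 20].

[7, 6, 20]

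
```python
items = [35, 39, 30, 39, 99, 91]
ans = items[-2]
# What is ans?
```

items has length 6. Negative index -2 maps to positive index 6 + (-2) = 4. items[4] = 99.

99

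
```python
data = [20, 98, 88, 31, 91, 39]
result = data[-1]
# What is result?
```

data has length 6. Negative index -1 maps to positive index 6 + (-1) = 5. data[5] = 39.

39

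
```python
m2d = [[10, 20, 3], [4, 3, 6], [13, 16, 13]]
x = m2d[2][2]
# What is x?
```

m2d[2] = [13, 16, 13]. Taking column 2 of that row yields 13.

13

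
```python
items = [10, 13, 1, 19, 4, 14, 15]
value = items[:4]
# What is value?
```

items has length 7. The slice items[:4] selects indices [0, 1, 2, 3] (0->10, 1->13, 2->1, 3->19), giving [10, 13, 1, 19].

[10, 13, 1, 19]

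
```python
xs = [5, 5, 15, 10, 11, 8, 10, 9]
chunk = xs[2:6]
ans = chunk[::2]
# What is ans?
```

xs has length 8. The slice xs[2:6] selects indices [2, 3, 4, 5] (2->15, 3->10, 4->11, 5->8), giving [15, 10, 11, 8]. So chunk = [15, 10, 11, 8]. chunk has length 4. The slice chunk[::2] selects indices [0, 2] (0->15, 2->11), giving [15, 11].

[15, 11]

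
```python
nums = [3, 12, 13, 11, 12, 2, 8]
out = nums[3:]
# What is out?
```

nums has length 7. The slice nums[3:] selects indices [3, 4, 5, 6] (3->11, 4->12, 5->2, 6->8), giving [11, 12, 2, 8].

[11, 12, 2, 8]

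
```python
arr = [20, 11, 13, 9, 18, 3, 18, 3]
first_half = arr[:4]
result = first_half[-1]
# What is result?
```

arr has length 8. The slice arr[:4] selects indices [0, 1, 2, 3] (0->20, 1->11, 2->13, 3->9), giving [20, 11, 13, 9]. So first_half = [20, 11, 13, 9]. Then first_half[-1] = 9.

9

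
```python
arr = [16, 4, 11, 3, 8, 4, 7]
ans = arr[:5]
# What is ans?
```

arr has length 7. The slice arr[:5] selects indices [0, 1, 2, 3, 4] (0->16, 1->4, 2->11, 3->3, 4->8), giving [16, 4, 11, 3, 8].

[16, 4, 11, 3, 8]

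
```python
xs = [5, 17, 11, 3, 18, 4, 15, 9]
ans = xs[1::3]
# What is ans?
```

xs has length 8. The slice xs[1::3] selects indices [1, 4, 7] (1->17, 4->18, 7->9), giving [17, 18, 9].

[17, 18, 9]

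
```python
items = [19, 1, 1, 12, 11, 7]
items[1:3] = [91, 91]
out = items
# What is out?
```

items starts as [19, 1, 1, 12, 11, 7] (length 6). The slice items[1:3] covers indices [1, 2] with values [1, 1]. Replacing that slice with [91, 91] (same length) produces [19, 91, 91, 12, 11, 7].

[19, 91, 91, 12, 11, 7]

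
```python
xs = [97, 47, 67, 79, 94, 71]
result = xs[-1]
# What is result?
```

xs has length 6. Negative index -1 maps to positive index 6 + (-1) = 5. xs[5] = 71.

71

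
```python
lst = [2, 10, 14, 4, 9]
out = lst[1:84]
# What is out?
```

lst has length 5. The slice lst[1:84] selects indices [1, 2, 3, 4] (1->10, 2->14, 3->4, 4->9), giving [10, 14, 4, 9].

[10, 14, 4, 9]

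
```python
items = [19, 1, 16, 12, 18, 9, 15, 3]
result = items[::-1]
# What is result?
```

items has length 8. The slice items[::-1] selects indices [7, 6, 5, 4, 3, 2, 1, 0] (7->3, 6->15, 5->9, 4->18, 3->12, 2->16, 1->1, 0->19), giving [3, 15, 9, 18, 12, 16, 1, 19].

[3, 15, 9, 18, 12, 16, 1, 19]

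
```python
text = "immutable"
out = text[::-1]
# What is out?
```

text has length 9. The slice text[::-1] selects indices [8, 7, 6, 5, 4, 3, 2, 1, 0] (8->'e', 7->'l', 6->'b', 5->'a', 4->'t', 3->'u', 2->'m', 1->'m', 0->'i'), giving 'elbatummi'.

'elbatummi'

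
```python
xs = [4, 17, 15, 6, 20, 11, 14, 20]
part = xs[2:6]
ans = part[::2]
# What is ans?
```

xs has length 8. The slice xs[2:6] selects indices [2, 3, 4, 5] (2->15, 3->6, 4->20, 5->11), giving [15, 6, 20, 11]. So part = [15, 6, 20, 11]. part has length 4. The slice part[::2] selects indices [0, 2] (0->15, 2->20), giving [15, 20].

[15, 20]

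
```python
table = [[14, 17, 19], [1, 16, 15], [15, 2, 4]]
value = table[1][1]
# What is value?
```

table[1] = [1, 16, 15]. Taking column 1 of that row yields 16.

16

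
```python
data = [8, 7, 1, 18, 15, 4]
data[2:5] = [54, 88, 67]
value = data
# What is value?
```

data starts as [8, 7, 1, 18, 15, 4] (length 6). The slice data[2:5] covers indices [2, 3, 4] with values [1, 18, 15]. Replacing that slice with [54, 88, 67] (same length) produces [8, 7, 54, 88, 67, 4].

[8, 7, 54, 88, 67, 4]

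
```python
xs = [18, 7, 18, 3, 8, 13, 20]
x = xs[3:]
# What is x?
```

xs has length 7. The slice xs[3:] selects indices [3, 4, 5, 6] (3->3, 4->8, 5->13, 6->20), giving [3, 8, 13, 20].

[3, 8, 13, 20]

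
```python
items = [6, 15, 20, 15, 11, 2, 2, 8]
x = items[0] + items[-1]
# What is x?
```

items has length 8. items[0] = 6.
items has length 8. Negative index -1 maps to positive index 8 + (-1) = 7. items[7] = 8.
Sum: 6 + 8 = 14.

14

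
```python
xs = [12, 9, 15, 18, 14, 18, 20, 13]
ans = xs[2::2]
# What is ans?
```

xs has length 8. The slice xs[2::2] selects indices [2, 4, 6] (2->15, 4->14, 6->20), giving [15, 14, 20].

[15, 14, 20]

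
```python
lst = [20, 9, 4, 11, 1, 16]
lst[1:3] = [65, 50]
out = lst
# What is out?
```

lst starts as [20, 9, 4, 11, 1, 16] (length 6). The slice lst[1:3] covers indices [1, 2] with values [9, 4]. Replacing that slice with [65, 50] (same length) produces [20, 65, 50, 11, 1, 16].

[20, 65, 50, 11, 1, 16]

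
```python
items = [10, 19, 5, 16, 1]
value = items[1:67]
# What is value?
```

items has length 5. The slice items[1:67] selects indices [1, 2, 3, 4] (1->19, 2->5, 3->16, 4->1), giving [19, 5, 16, 1].

[19, 5, 16, 1]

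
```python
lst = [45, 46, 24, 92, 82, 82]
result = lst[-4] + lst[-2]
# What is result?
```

lst has length 6. Negative index -4 maps to positive index 6 + (-4) = 2. lst[2] = 24.
lst has length 6. Negative index -2 maps to positive index 6 + (-2) = 4. lst[4] = 82.
Sum: 24 + 82 = 106.

106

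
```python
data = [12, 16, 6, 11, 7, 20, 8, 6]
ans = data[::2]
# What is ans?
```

data has length 8. The slice data[::2] selects indices [0, 2, 4, 6] (0->12, 2->6, 4->7, 6->8), giving [12, 6, 7, 8].

[12, 6, 7, 8]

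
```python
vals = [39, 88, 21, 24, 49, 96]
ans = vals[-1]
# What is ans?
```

vals has length 6. Negative index -1 maps to positive index 6 + (-1) = 5. vals[5] = 96.

96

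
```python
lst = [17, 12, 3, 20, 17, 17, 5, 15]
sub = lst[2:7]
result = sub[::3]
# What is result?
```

lst has length 8. The slice lst[2:7] selects indices [2, 3, 4, 5, 6] (2->3, 3->20, 4->17, 5->17, 6->5), giving [3, 20, 17, 17, 5]. So sub = [3, 20, 17, 17, 5]. sub has length 5. The slice sub[::3] selects indices [0, 3] (0->3, 3->17), giving [3, 17].

[3, 17]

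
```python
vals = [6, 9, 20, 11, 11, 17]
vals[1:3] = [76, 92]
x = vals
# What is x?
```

vals starts as [6, 9, 20, 11, 11, 17] (length 6). The slice vals[1:3] covers indices [1, 2] with values [9, 20]. Replacing that slice with [76, 92] (same length) produces [6, 76, 92, 11, 11, 17].

[6, 76, 92, 11, 11, 17]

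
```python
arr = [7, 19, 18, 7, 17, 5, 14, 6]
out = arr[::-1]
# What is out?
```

arr has length 8. The slice arr[::-1] selects indices [7, 6, 5, 4, 3, 2, 1, 0] (7->6, 6->14, 5->5, 4->17, 3->7, 2->18, 1->19, 0->7), giving [6, 14, 5, 17, 7, 18, 19, 7].

[6, 14, 5, 17, 7, 18, 19, 7]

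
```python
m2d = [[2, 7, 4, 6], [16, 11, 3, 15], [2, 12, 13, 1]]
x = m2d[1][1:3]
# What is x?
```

m2d[1] = [16, 11, 3, 15]. m2d[1] has length 4. The slice m2d[1][1:3] selects indices [1, 2] (1->11, 2->3), giving [11, 3].

[11, 3]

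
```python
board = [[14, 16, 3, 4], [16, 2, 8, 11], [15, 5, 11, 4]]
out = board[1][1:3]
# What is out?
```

board[1] = [16, 2, 8, 11]. board[1] has length 4. The slice board[1][1:3] selects indices [1, 2] (1->2, 2->8), giving [2, 8].

[2, 8]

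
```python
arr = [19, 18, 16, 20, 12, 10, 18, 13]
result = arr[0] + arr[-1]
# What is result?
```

arr has length 8. arr[0] = 19.
arr has length 8. Negative index -1 maps to positive index 8 + (-1) = 7. arr[7] = 13.
Sum: 19 + 13 = 32.

32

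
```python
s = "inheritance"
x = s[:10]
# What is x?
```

s has length 11. The slice s[:10] selects indices [0, 1, 2, 3, 4, 5, 6, 7, 8, 9] (0->'i', 1->'n', 2->'h', 3->'e', 4->'r', 5->'i', 6->'t', 7->'a', 8->'n', 9->'c'), giving 'inheritanc'.

'inheritanc'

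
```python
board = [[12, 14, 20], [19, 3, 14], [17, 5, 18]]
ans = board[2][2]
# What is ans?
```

board[2] = [17, 5, 18]. Taking column 2 of that row yields 18.

18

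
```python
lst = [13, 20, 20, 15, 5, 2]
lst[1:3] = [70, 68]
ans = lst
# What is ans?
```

lst starts as [13, 20, 20, 15, 5, 2] (length 6). The slice lst[1:3] covers indices [1, 2] with values [20, 20]. Replacing that slice with [70, 68] (same length) produces [13, 70, 68, 15, 5, 2].

[13, 70, 68, 15, 5, 2]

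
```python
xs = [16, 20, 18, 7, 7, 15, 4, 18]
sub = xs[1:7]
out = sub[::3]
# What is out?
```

xs has length 8. The slice xs[1:7] selects indices [1, 2, 3, 4, 5, 6] (1->20, 2->18, 3->7, 4->7, 5->15, 6->4), giving [20, 18, 7, 7, 15, 4]. So sub = [20, 18, 7, 7, 15, 4]. sub has length 6. The slice sub[::3] selects indices [0, 3] (0->20, 3->7), giving [20, 7].

[20, 7]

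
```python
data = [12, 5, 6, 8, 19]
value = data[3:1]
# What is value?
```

data has length 5. The slice data[3:1] resolves to an empty index range, so the result is [].

[]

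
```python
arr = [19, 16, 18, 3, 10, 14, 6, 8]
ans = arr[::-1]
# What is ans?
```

arr has length 8. The slice arr[::-1] selects indices [7, 6, 5, 4, 3, 2, 1, 0] (7->8, 6->6, 5->14, 4->10, 3->3, 2->18, 1->16, 0->19), giving [8, 6, 14, 10, 3, 18, 16, 19].

[8, 6, 14, 10, 3, 18, 16, 19]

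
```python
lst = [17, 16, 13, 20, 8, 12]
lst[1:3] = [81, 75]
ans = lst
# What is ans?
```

lst starts as [17, 16, 13, 20, 8, 12] (length 6). The slice lst[1:3] covers indices [1, 2] with values [16, 13]. Replacing that slice with [81, 75] (same length) produces [17, 81, 75, 20, 8, 12].

[17, 81, 75, 20, 8, 12]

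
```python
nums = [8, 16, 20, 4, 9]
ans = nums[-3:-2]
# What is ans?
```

nums has length 5. The slice nums[-3:-2] selects indices [2] (2->20), giving [20].

[20]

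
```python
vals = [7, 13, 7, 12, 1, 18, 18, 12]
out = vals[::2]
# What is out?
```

vals has length 8. The slice vals[::2] selects indices [0, 2, 4, 6] (0->7, 2->7, 4->1, 6->18), giving [7, 7, 1, 18].

[7, 7, 1, 18]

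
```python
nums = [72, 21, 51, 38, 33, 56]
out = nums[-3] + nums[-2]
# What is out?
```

nums has length 6. Negative index -3 maps to positive index 6 + (-3) = 3. nums[3] = 38.
nums has length 6. Negative index -2 maps to positive index 6 + (-2) = 4. nums[4] = 33.
Sum: 38 + 33 = 71.

71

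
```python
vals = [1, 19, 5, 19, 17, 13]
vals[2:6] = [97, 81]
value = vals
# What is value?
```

vals starts as [1, 19, 5, 19, 17, 13] (length 6). The slice vals[2:6] covers indices [2, 3, 4, 5] with values [5, 19, 17, 13]. Replacing that slice with [97, 81] (different length) produces [1, 19, 97, 81].

[1, 19, 97, 81]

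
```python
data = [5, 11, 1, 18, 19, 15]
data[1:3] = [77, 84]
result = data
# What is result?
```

data starts as [5, 11, 1, 18, 19, 15] (length 6). The slice data[1:3] covers indices [1, 2] with values [11, 1]. Replacing that slice with [77, 84] (same length) produces [5, 77, 84, 18, 19, 15].

[5, 77, 84, 18, 19, 15]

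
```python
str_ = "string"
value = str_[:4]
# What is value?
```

str_ has length 6. The slice str_[:4] selects indices [0, 1, 2, 3] (0->'s', 1->'t', 2->'r', 3->'i'), giving 'stri'.

'stri'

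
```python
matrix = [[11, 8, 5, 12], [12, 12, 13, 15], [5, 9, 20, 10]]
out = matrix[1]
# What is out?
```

matrix has 3 rows. Row 1 is [12, 12, 13, 15].

[12, 12, 13, 15]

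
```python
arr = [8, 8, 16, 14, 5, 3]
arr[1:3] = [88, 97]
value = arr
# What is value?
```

arr starts as [8, 8, 16, 14, 5, 3] (length 6). The slice arr[1:3] covers indices [1, 2] with values [8, 16]. Replacing that slice with [88, 97] (same length) produces [8, 88, 97, 14, 5, 3].

[8, 88, 97, 14, 5, 3]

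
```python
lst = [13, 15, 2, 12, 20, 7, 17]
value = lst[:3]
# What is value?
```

lst has length 7. The slice lst[:3] selects indices [0, 1, 2] (0->13, 1->15, 2->2), giving [13, 15, 2].

[13, 15, 2]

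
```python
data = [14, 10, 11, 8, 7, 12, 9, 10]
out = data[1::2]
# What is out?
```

data has length 8. The slice data[1::2] selects indices [1, 3, 5, 7] (1->10, 3->8, 5->12, 7->10), giving [10, 8, 12, 10].

[10, 8, 12, 10]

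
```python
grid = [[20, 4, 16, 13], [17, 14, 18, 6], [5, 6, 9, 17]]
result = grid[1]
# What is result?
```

grid has 3 rows. Row 1 is [17, 14, 18, 6].

[17, 14, 18, 6]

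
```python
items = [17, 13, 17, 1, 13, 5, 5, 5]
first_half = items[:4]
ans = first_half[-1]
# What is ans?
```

items has length 8. The slice items[:4] selects indices [0, 1, 2, 3] (0->17, 1->13, 2->17, 3->1), giving [17, 13, 17, 1]. So first_half = [17, 13, 17, 1]. Then first_half[-1] = 1.

1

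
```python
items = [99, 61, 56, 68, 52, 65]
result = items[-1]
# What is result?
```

items has length 6. Negative index -1 maps to positive index 6 + (-1) = 5. items[5] = 65.

65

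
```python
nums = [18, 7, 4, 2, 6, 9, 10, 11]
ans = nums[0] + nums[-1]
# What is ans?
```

nums has length 8. nums[0] = 18.
nums has length 8. Negative index -1 maps to positive index 8 + (-1) = 7. nums[7] = 11.
Sum: 18 + 11 = 29.

29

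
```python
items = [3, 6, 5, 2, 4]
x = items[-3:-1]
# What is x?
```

items has length 5. The slice items[-3:-1] selects indices [2, 3] (2->5, 3->2), giving [5, 2].

[5, 2]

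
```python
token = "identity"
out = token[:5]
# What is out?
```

token has length 8. The slice token[:5] selects indices [0, 1, 2, 3, 4] (0->'i', 1->'d', 2->'e', 3->'n', 4->'t'), giving 'ident'.

'ident'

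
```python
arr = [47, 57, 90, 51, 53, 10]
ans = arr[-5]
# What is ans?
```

arr has length 6. Negative index -5 maps to positive index 6 + (-5) = 1. arr[1] = 57.

57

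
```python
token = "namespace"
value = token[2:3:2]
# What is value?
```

token has length 9. The slice token[2:3:2] selects indices [2] (2->'m'), giving 'm'.

'm'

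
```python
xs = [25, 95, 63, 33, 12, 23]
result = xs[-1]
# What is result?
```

xs has length 6. Negative index -1 maps to positive index 6 + (-1) = 5. xs[5] = 23.

23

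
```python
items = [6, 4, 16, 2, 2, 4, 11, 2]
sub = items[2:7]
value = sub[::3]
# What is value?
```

items has length 8. The slice items[2:7] selects indices [2, 3, 4, 5, 6] (2->16, 3->2, 4->2, 5->4, 6->11), giving [16, 2, 2, 4, 11]. So sub = [16, 2, 2, 4, 11]. sub has length 5. The slice sub[::3] selects indices [0, 3] (0->16, 3->4), giving [16, 4].

[16, 4]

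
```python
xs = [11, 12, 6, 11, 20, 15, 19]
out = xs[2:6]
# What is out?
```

xs has length 7. The slice xs[2:6] selects indices [2, 3, 4, 5] (2->6, 3->11, 4->20, 5->15), giving [6, 11, 20, 15].

[6, 11, 20, 15]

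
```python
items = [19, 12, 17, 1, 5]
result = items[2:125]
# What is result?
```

items has length 5. The slice items[2:125] selects indices [2, 3, 4] (2->17, 3->1, 4->5), giving [17, 1, 5].

[17, 1, 5]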